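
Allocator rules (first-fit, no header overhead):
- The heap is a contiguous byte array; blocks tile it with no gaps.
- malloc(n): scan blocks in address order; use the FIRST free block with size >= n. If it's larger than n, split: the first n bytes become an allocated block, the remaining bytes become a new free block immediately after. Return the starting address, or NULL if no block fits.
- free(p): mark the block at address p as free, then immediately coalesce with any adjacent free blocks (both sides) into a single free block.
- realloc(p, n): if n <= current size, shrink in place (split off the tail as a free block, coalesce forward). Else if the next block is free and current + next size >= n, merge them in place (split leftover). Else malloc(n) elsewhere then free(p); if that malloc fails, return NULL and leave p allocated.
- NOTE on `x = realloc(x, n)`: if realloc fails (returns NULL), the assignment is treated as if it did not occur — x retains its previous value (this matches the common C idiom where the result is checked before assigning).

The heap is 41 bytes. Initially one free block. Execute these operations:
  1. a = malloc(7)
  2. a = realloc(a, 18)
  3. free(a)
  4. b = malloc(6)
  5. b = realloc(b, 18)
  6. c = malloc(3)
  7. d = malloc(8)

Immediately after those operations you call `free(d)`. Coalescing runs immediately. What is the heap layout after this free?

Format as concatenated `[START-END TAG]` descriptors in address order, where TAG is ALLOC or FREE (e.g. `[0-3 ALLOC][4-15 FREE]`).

Answer: [0-17 ALLOC][18-20 ALLOC][21-40 FREE]

Derivation:
Op 1: a = malloc(7) -> a = 0; heap: [0-6 ALLOC][7-40 FREE]
Op 2: a = realloc(a, 18) -> a = 0; heap: [0-17 ALLOC][18-40 FREE]
Op 3: free(a) -> (freed a); heap: [0-40 FREE]
Op 4: b = malloc(6) -> b = 0; heap: [0-5 ALLOC][6-40 FREE]
Op 5: b = realloc(b, 18) -> b = 0; heap: [0-17 ALLOC][18-40 FREE]
Op 6: c = malloc(3) -> c = 18; heap: [0-17 ALLOC][18-20 ALLOC][21-40 FREE]
Op 7: d = malloc(8) -> d = 21; heap: [0-17 ALLOC][18-20 ALLOC][21-28 ALLOC][29-40 FREE]
free(d): d = 21 -> block [21-28 ALLOC]; mark free, coalesce with adjacent free neighbors -> [0-17 ALLOC][18-20 ALLOC][21-40 FREE]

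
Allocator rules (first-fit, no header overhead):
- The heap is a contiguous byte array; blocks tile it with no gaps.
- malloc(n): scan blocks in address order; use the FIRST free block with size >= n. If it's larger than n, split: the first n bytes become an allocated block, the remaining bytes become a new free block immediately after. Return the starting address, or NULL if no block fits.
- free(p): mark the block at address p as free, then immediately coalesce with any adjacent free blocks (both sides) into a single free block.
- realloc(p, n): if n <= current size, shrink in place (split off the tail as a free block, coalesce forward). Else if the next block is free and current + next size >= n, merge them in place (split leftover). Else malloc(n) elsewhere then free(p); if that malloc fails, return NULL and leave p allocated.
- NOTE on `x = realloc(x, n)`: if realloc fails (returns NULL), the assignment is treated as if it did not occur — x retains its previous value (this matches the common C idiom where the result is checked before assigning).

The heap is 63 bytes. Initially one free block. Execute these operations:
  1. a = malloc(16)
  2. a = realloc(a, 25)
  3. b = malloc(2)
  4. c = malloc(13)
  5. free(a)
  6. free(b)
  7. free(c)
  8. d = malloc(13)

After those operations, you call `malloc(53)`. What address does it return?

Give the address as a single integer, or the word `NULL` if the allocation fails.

Op 1: a = malloc(16) -> a = 0; heap: [0-15 ALLOC][16-62 FREE]
Op 2: a = realloc(a, 25) -> a = 0; heap: [0-24 ALLOC][25-62 FREE]
Op 3: b = malloc(2) -> b = 25; heap: [0-24 ALLOC][25-26 ALLOC][27-62 FREE]
Op 4: c = malloc(13) -> c = 27; heap: [0-24 ALLOC][25-26 ALLOC][27-39 ALLOC][40-62 FREE]
Op 5: free(a) -> (freed a); heap: [0-24 FREE][25-26 ALLOC][27-39 ALLOC][40-62 FREE]
Op 6: free(b) -> (freed b); heap: [0-26 FREE][27-39 ALLOC][40-62 FREE]
Op 7: free(c) -> (freed c); heap: [0-62 FREE]
Op 8: d = malloc(13) -> d = 0; heap: [0-12 ALLOC][13-62 FREE]
malloc(53): first-fit scan over [0-12 ALLOC][13-62 FREE] -> NULL

Answer: NULL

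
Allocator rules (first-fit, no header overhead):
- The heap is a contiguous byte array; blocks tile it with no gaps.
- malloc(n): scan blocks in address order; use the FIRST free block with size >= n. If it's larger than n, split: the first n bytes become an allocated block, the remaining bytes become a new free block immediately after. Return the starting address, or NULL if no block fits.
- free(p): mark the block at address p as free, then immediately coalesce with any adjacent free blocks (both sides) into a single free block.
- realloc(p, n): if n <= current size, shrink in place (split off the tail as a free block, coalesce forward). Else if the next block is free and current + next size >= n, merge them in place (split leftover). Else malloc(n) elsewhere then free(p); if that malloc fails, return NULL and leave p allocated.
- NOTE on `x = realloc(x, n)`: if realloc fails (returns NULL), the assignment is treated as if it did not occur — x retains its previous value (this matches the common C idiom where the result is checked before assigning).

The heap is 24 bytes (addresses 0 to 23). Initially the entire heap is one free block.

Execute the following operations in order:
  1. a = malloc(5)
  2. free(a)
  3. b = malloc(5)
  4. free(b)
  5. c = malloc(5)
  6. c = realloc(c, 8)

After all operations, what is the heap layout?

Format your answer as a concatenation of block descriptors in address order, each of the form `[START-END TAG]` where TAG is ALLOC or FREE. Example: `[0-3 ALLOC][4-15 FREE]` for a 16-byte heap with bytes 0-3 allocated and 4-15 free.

Op 1: a = malloc(5) -> a = 0; heap: [0-4 ALLOC][5-23 FREE]
Op 2: free(a) -> (freed a); heap: [0-23 FREE]
Op 3: b = malloc(5) -> b = 0; heap: [0-4 ALLOC][5-23 FREE]
Op 4: free(b) -> (freed b); heap: [0-23 FREE]
Op 5: c = malloc(5) -> c = 0; heap: [0-4 ALLOC][5-23 FREE]
Op 6: c = realloc(c, 8) -> c = 0; heap: [0-7 ALLOC][8-23 FREE]

Answer: [0-7 ALLOC][8-23 FREE]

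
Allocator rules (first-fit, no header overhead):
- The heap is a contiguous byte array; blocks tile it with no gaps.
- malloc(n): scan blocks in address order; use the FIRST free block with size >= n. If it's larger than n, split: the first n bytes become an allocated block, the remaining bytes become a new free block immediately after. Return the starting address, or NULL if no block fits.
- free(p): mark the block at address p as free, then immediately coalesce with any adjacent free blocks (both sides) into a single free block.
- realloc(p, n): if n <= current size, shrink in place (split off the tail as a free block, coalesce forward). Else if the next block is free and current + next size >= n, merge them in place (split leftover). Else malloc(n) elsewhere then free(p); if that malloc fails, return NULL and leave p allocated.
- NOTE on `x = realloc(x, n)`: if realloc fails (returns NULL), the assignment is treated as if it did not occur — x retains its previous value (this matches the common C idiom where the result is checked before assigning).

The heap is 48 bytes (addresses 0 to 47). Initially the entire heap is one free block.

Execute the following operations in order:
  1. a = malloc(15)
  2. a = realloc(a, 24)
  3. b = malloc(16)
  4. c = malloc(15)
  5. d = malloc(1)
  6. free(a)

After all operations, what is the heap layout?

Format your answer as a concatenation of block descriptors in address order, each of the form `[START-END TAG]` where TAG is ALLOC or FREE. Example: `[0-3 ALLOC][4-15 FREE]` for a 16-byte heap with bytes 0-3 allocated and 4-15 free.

Op 1: a = malloc(15) -> a = 0; heap: [0-14 ALLOC][15-47 FREE]
Op 2: a = realloc(a, 24) -> a = 0; heap: [0-23 ALLOC][24-47 FREE]
Op 3: b = malloc(16) -> b = 24; heap: [0-23 ALLOC][24-39 ALLOC][40-47 FREE]
Op 4: c = malloc(15) -> c = NULL; heap: [0-23 ALLOC][24-39 ALLOC][40-47 FREE]
Op 5: d = malloc(1) -> d = 40; heap: [0-23 ALLOC][24-39 ALLOC][40-40 ALLOC][41-47 FREE]
Op 6: free(a) -> (freed a); heap: [0-23 FREE][24-39 ALLOC][40-40 ALLOC][41-47 FREE]

Answer: [0-23 FREE][24-39 ALLOC][40-40 ALLOC][41-47 FREE]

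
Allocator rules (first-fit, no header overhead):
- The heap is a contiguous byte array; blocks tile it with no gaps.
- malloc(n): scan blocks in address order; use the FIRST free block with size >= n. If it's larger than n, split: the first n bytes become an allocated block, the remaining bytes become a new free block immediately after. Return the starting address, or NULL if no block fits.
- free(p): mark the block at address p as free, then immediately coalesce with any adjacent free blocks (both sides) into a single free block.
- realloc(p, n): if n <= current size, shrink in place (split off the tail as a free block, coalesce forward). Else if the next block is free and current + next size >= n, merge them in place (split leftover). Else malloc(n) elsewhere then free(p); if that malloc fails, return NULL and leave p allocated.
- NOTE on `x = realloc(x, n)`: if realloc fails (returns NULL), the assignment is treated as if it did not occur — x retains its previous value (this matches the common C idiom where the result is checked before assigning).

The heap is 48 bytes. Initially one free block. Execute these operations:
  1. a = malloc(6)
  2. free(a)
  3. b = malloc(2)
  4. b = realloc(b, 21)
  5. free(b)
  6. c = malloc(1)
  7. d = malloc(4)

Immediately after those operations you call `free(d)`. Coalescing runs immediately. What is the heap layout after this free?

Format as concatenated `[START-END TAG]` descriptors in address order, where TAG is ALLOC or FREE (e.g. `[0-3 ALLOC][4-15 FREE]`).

Op 1: a = malloc(6) -> a = 0; heap: [0-5 ALLOC][6-47 FREE]
Op 2: free(a) -> (freed a); heap: [0-47 FREE]
Op 3: b = malloc(2) -> b = 0; heap: [0-1 ALLOC][2-47 FREE]
Op 4: b = realloc(b, 21) -> b = 0; heap: [0-20 ALLOC][21-47 FREE]
Op 5: free(b) -> (freed b); heap: [0-47 FREE]
Op 6: c = malloc(1) -> c = 0; heap: [0-0 ALLOC][1-47 FREE]
Op 7: d = malloc(4) -> d = 1; heap: [0-0 ALLOC][1-4 ALLOC][5-47 FREE]
free(d): d = 1 -> block [1-4 ALLOC]; mark free, coalesce with adjacent free neighbors -> [0-0 ALLOC][1-47 FREE]

Answer: [0-0 ALLOC][1-47 FREE]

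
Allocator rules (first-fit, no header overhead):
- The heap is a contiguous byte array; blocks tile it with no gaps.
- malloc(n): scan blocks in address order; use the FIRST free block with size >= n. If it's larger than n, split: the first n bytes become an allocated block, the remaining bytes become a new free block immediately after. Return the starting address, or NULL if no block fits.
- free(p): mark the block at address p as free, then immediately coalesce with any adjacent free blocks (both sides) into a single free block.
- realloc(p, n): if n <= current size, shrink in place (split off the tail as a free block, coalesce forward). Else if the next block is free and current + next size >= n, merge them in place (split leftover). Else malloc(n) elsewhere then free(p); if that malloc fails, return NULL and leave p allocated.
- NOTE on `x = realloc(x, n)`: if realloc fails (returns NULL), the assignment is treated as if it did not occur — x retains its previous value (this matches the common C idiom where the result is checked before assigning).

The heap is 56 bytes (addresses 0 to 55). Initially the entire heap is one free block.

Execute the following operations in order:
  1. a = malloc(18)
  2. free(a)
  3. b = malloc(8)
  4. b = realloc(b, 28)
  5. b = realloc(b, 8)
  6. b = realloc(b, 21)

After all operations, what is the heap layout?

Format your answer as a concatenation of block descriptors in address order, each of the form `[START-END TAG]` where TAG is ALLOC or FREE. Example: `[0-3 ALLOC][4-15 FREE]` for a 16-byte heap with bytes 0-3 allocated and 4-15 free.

Answer: [0-20 ALLOC][21-55 FREE]

Derivation:
Op 1: a = malloc(18) -> a = 0; heap: [0-17 ALLOC][18-55 FREE]
Op 2: free(a) -> (freed a); heap: [0-55 FREE]
Op 3: b = malloc(8) -> b = 0; heap: [0-7 ALLOC][8-55 FREE]
Op 4: b = realloc(b, 28) -> b = 0; heap: [0-27 ALLOC][28-55 FREE]
Op 5: b = realloc(b, 8) -> b = 0; heap: [0-7 ALLOC][8-55 FREE]
Op 6: b = realloc(b, 21) -> b = 0; heap: [0-20 ALLOC][21-55 FREE]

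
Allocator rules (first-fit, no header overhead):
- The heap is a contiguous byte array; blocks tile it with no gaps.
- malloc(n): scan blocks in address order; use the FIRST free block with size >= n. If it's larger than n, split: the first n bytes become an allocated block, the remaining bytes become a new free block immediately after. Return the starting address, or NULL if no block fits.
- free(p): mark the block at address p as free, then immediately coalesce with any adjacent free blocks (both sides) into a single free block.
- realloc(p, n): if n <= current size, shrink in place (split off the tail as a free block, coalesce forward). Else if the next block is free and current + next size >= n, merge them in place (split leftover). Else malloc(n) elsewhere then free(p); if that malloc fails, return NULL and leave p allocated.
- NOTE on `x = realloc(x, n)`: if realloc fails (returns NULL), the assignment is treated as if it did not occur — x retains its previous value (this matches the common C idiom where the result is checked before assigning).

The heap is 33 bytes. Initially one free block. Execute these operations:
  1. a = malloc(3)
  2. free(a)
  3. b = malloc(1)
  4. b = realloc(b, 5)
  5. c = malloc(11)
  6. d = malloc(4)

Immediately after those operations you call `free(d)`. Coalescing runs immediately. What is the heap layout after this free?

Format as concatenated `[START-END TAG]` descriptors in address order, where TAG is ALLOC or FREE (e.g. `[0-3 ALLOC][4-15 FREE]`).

Answer: [0-4 ALLOC][5-15 ALLOC][16-32 FREE]

Derivation:
Op 1: a = malloc(3) -> a = 0; heap: [0-2 ALLOC][3-32 FREE]
Op 2: free(a) -> (freed a); heap: [0-32 FREE]
Op 3: b = malloc(1) -> b = 0; heap: [0-0 ALLOC][1-32 FREE]
Op 4: b = realloc(b, 5) -> b = 0; heap: [0-4 ALLOC][5-32 FREE]
Op 5: c = malloc(11) -> c = 5; heap: [0-4 ALLOC][5-15 ALLOC][16-32 FREE]
Op 6: d = malloc(4) -> d = 16; heap: [0-4 ALLOC][5-15 ALLOC][16-19 ALLOC][20-32 FREE]
free(d): d = 16 -> block [16-19 ALLOC]; mark free, coalesce with adjacent free neighbors -> [0-4 ALLOC][5-15 ALLOC][16-32 FREE]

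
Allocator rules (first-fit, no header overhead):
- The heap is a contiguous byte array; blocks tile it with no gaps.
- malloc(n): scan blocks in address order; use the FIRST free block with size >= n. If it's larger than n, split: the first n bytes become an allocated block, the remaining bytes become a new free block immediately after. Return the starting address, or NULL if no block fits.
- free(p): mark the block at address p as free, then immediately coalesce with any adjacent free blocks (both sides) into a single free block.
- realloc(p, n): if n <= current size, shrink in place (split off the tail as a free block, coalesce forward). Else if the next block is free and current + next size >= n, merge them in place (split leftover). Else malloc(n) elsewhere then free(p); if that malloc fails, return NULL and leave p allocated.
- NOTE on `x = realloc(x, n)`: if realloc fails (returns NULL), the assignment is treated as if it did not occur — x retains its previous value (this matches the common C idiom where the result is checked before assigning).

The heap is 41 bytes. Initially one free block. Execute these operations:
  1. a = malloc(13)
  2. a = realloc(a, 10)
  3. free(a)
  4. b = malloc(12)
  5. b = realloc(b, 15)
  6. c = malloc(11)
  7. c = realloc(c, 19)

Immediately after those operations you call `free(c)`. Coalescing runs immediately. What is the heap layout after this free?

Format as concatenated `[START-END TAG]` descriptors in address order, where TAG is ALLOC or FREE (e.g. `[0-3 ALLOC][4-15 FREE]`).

Op 1: a = malloc(13) -> a = 0; heap: [0-12 ALLOC][13-40 FREE]
Op 2: a = realloc(a, 10) -> a = 0; heap: [0-9 ALLOC][10-40 FREE]
Op 3: free(a) -> (freed a); heap: [0-40 FREE]
Op 4: b = malloc(12) -> b = 0; heap: [0-11 ALLOC][12-40 FREE]
Op 5: b = realloc(b, 15) -> b = 0; heap: [0-14 ALLOC][15-40 FREE]
Op 6: c = malloc(11) -> c = 15; heap: [0-14 ALLOC][15-25 ALLOC][26-40 FREE]
Op 7: c = realloc(c, 19) -> c = 15; heap: [0-14 ALLOC][15-33 ALLOC][34-40 FREE]
free(c): c = 15 -> block [15-33 ALLOC]; mark free, coalesce with adjacent free neighbors -> [0-14 ALLOC][15-40 FREE]

Answer: [0-14 ALLOC][15-40 FREE]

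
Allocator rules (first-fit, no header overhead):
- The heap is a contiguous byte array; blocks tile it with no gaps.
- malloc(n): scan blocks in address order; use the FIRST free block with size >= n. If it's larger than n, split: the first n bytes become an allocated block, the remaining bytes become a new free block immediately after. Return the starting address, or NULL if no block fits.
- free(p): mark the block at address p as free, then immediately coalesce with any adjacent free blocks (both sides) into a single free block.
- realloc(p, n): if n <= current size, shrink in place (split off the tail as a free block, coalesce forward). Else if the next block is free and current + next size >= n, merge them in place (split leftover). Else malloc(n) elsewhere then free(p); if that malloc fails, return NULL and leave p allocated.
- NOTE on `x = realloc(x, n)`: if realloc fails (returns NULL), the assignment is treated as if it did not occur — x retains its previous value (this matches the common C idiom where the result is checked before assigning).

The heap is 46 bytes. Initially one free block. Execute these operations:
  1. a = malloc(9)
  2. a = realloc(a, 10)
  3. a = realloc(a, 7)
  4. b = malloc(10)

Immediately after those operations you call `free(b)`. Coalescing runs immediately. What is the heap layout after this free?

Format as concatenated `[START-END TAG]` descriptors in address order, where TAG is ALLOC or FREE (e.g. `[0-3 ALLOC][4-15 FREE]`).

Answer: [0-6 ALLOC][7-45 FREE]

Derivation:
Op 1: a = malloc(9) -> a = 0; heap: [0-8 ALLOC][9-45 FREE]
Op 2: a = realloc(a, 10) -> a = 0; heap: [0-9 ALLOC][10-45 FREE]
Op 3: a = realloc(a, 7) -> a = 0; heap: [0-6 ALLOC][7-45 FREE]
Op 4: b = malloc(10) -> b = 7; heap: [0-6 ALLOC][7-16 ALLOC][17-45 FREE]
free(b): b = 7 -> block [7-16 ALLOC]; mark free, coalesce with adjacent free neighbors -> [0-6 ALLOC][7-45 FREE]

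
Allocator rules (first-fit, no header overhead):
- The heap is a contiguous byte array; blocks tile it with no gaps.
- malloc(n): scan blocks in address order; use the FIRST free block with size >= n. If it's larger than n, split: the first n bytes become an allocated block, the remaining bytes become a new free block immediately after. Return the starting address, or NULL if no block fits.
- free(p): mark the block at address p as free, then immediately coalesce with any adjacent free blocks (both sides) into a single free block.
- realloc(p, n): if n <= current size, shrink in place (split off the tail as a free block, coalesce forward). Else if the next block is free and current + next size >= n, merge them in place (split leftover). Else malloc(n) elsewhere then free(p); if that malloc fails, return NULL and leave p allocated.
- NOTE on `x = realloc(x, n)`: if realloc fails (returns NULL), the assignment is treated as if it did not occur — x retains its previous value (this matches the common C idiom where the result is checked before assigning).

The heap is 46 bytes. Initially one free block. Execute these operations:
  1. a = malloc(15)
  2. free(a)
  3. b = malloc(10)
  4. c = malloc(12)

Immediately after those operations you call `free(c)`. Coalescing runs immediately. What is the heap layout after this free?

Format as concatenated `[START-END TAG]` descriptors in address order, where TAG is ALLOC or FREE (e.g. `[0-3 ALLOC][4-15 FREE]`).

Answer: [0-9 ALLOC][10-45 FREE]

Derivation:
Op 1: a = malloc(15) -> a = 0; heap: [0-14 ALLOC][15-45 FREE]
Op 2: free(a) -> (freed a); heap: [0-45 FREE]
Op 3: b = malloc(10) -> b = 0; heap: [0-9 ALLOC][10-45 FREE]
Op 4: c = malloc(12) -> c = 10; heap: [0-9 ALLOC][10-21 ALLOC][22-45 FREE]
free(c): c = 10 -> block [10-21 ALLOC]; mark free, coalesce with adjacent free neighbors -> [0-9 ALLOC][10-45 FREE]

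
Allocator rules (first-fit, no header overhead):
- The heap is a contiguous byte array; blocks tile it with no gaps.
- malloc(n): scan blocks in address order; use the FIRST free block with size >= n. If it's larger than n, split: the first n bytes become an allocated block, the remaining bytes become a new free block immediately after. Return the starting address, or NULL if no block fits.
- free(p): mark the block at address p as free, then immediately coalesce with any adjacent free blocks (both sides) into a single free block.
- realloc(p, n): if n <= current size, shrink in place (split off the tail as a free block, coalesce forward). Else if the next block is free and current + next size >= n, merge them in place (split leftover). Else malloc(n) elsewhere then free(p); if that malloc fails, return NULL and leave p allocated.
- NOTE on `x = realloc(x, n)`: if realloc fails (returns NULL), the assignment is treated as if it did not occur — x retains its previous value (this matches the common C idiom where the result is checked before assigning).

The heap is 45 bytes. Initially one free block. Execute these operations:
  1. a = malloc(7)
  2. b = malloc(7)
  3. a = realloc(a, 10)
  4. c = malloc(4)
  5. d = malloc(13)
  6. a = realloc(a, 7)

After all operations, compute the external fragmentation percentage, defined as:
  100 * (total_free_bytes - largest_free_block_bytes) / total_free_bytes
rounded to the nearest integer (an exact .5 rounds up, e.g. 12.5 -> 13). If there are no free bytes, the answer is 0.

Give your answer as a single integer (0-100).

Op 1: a = malloc(7) -> a = 0; heap: [0-6 ALLOC][7-44 FREE]
Op 2: b = malloc(7) -> b = 7; heap: [0-6 ALLOC][7-13 ALLOC][14-44 FREE]
Op 3: a = realloc(a, 10) -> a = 14; heap: [0-6 FREE][7-13 ALLOC][14-23 ALLOC][24-44 FREE]
Op 4: c = malloc(4) -> c = 0; heap: [0-3 ALLOC][4-6 FREE][7-13 ALLOC][14-23 ALLOC][24-44 FREE]
Op 5: d = malloc(13) -> d = 24; heap: [0-3 ALLOC][4-6 FREE][7-13 ALLOC][14-23 ALLOC][24-36 ALLOC][37-44 FREE]
Op 6: a = realloc(a, 7) -> a = 14; heap: [0-3 ALLOC][4-6 FREE][7-13 ALLOC][14-20 ALLOC][21-23 FREE][24-36 ALLOC][37-44 FREE]
Free blocks: [3 3 8] total_free=14 largest=8 -> 100*(14-8)/14 = 600/14 ≈ 42.857 -> rounds to 43

Answer: 43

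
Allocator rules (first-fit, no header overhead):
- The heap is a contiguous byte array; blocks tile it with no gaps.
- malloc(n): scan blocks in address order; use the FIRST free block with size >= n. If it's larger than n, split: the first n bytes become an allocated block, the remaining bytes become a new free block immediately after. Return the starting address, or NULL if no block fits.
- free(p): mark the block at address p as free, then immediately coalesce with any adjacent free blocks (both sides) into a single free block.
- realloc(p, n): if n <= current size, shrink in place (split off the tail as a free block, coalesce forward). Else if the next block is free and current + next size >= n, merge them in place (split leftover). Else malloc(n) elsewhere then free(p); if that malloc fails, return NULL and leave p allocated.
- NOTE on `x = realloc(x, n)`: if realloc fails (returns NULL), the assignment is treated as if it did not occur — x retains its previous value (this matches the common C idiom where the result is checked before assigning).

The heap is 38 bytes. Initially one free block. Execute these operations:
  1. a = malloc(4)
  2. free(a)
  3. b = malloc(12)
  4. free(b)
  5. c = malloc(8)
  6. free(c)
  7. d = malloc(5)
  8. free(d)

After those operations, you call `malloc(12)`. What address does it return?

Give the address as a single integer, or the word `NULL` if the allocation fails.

Answer: 0

Derivation:
Op 1: a = malloc(4) -> a = 0; heap: [0-3 ALLOC][4-37 FREE]
Op 2: free(a) -> (freed a); heap: [0-37 FREE]
Op 3: b = malloc(12) -> b = 0; heap: [0-11 ALLOC][12-37 FREE]
Op 4: free(b) -> (freed b); heap: [0-37 FREE]
Op 5: c = malloc(8) -> c = 0; heap: [0-7 ALLOC][8-37 FREE]
Op 6: free(c) -> (freed c); heap: [0-37 FREE]
Op 7: d = malloc(5) -> d = 0; heap: [0-4 ALLOC][5-37 FREE]
Op 8: free(d) -> (freed d); heap: [0-37 FREE]
malloc(12): first-fit scan over [0-37 FREE] -> 0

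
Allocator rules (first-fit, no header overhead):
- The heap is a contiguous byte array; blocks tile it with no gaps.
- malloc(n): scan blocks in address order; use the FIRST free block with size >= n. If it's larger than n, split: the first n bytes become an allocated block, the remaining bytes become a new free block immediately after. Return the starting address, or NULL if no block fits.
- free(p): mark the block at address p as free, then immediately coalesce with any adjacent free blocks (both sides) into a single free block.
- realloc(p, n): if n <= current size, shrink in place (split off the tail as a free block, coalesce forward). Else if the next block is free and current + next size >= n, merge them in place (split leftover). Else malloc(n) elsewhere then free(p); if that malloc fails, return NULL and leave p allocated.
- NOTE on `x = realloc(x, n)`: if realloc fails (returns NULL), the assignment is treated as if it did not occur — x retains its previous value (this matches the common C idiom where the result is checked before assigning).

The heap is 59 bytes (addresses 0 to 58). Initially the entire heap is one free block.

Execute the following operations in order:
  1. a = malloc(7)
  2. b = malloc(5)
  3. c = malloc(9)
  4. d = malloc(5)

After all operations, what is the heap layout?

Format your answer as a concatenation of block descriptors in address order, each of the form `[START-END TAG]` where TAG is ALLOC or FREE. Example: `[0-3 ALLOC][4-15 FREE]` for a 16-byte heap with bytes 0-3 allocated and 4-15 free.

Op 1: a = malloc(7) -> a = 0; heap: [0-6 ALLOC][7-58 FREE]
Op 2: b = malloc(5) -> b = 7; heap: [0-6 ALLOC][7-11 ALLOC][12-58 FREE]
Op 3: c = malloc(9) -> c = 12; heap: [0-6 ALLOC][7-11 ALLOC][12-20 ALLOC][21-58 FREE]
Op 4: d = malloc(5) -> d = 21; heap: [0-6 ALLOC][7-11 ALLOC][12-20 ALLOC][21-25 ALLOC][26-58 FREE]

Answer: [0-6 ALLOC][7-11 ALLOC][12-20 ALLOC][21-25 ALLOC][26-58 FREE]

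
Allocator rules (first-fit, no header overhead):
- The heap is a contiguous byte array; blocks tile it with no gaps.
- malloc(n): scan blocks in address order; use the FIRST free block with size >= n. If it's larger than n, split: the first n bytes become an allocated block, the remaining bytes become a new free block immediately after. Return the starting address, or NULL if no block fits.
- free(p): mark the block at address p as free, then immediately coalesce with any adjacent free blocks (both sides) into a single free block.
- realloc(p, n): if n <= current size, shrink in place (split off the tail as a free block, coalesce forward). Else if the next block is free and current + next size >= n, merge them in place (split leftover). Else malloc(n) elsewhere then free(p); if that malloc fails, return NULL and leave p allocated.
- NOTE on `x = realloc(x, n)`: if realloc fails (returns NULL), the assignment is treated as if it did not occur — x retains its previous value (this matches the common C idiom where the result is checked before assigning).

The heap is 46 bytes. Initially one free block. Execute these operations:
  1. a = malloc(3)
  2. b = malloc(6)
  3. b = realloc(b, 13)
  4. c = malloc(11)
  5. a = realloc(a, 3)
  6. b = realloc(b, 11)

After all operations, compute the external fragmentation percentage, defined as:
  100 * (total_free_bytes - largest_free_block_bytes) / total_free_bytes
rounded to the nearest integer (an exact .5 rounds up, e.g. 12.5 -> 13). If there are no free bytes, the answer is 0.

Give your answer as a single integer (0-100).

Answer: 10

Derivation:
Op 1: a = malloc(3) -> a = 0; heap: [0-2 ALLOC][3-45 FREE]
Op 2: b = malloc(6) -> b = 3; heap: [0-2 ALLOC][3-8 ALLOC][9-45 FREE]
Op 3: b = realloc(b, 13) -> b = 3; heap: [0-2 ALLOC][3-15 ALLOC][16-45 FREE]
Op 4: c = malloc(11) -> c = 16; heap: [0-2 ALLOC][3-15 ALLOC][16-26 ALLOC][27-45 FREE]
Op 5: a = realloc(a, 3) -> a = 0; heap: [0-2 ALLOC][3-15 ALLOC][16-26 ALLOC][27-45 FREE]
Op 6: b = realloc(b, 11) -> b = 3; heap: [0-2 ALLOC][3-13 ALLOC][14-15 FREE][16-26 ALLOC][27-45 FREE]
Free blocks: [2 19] total_free=21 largest=19 -> 100*(21-19)/21 = 200/21 ≈ 9.524 -> rounds to 10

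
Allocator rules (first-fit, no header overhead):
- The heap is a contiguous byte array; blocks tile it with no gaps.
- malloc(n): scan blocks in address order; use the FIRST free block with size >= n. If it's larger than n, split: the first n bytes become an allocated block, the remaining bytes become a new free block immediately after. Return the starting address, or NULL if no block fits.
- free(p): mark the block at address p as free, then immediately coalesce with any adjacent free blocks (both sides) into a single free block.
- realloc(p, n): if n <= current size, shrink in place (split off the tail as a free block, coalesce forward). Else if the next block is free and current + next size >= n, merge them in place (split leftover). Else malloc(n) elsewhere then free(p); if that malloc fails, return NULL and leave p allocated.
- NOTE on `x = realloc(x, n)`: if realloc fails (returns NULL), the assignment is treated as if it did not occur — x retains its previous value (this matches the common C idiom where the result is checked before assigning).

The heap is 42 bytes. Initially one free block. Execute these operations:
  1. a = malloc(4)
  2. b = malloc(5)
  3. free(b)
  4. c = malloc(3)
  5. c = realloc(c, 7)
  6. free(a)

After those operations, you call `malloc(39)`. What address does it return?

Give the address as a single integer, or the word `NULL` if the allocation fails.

Answer: NULL

Derivation:
Op 1: a = malloc(4) -> a = 0; heap: [0-3 ALLOC][4-41 FREE]
Op 2: b = malloc(5) -> b = 4; heap: [0-3 ALLOC][4-8 ALLOC][9-41 FREE]
Op 3: free(b) -> (freed b); heap: [0-3 ALLOC][4-41 FREE]
Op 4: c = malloc(3) -> c = 4; heap: [0-3 ALLOC][4-6 ALLOC][7-41 FREE]
Op 5: c = realloc(c, 7) -> c = 4; heap: [0-3 ALLOC][4-10 ALLOC][11-41 FREE]
Op 6: free(a) -> (freed a); heap: [0-3 FREE][4-10 ALLOC][11-41 FREE]
malloc(39): first-fit scan over [0-3 FREE][4-10 ALLOC][11-41 FREE] -> NULL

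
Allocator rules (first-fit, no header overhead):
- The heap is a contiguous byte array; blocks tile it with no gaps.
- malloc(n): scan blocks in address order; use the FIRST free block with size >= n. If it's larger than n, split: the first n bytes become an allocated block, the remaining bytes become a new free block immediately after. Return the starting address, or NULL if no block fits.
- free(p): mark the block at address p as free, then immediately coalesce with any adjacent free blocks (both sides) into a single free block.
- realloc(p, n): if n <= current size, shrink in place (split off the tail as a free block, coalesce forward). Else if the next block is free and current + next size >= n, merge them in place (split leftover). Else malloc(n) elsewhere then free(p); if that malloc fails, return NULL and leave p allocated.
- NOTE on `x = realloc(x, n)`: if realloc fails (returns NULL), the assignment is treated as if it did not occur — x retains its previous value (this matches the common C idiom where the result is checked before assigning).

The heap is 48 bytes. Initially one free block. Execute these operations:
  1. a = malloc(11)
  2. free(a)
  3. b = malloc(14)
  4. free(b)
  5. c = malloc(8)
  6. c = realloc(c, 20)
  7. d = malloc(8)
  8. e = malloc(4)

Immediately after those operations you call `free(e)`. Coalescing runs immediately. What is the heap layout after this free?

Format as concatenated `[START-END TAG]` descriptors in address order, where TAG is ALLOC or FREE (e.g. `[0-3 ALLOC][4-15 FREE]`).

Op 1: a = malloc(11) -> a = 0; heap: [0-10 ALLOC][11-47 FREE]
Op 2: free(a) -> (freed a); heap: [0-47 FREE]
Op 3: b = malloc(14) -> b = 0; heap: [0-13 ALLOC][14-47 FREE]
Op 4: free(b) -> (freed b); heap: [0-47 FREE]
Op 5: c = malloc(8) -> c = 0; heap: [0-7 ALLOC][8-47 FREE]
Op 6: c = realloc(c, 20) -> c = 0; heap: [0-19 ALLOC][20-47 FREE]
Op 7: d = malloc(8) -> d = 20; heap: [0-19 ALLOC][20-27 ALLOC][28-47 FREE]
Op 8: e = malloc(4) -> e = 28; heap: [0-19 ALLOC][20-27 ALLOC][28-31 ALLOC][32-47 FREE]
free(e): e = 28 -> block [28-31 ALLOC]; mark free, coalesce with adjacent free neighbors -> [0-19 ALLOC][20-27 ALLOC][28-47 FREE]

Answer: [0-19 ALLOC][20-27 ALLOC][28-47 FREE]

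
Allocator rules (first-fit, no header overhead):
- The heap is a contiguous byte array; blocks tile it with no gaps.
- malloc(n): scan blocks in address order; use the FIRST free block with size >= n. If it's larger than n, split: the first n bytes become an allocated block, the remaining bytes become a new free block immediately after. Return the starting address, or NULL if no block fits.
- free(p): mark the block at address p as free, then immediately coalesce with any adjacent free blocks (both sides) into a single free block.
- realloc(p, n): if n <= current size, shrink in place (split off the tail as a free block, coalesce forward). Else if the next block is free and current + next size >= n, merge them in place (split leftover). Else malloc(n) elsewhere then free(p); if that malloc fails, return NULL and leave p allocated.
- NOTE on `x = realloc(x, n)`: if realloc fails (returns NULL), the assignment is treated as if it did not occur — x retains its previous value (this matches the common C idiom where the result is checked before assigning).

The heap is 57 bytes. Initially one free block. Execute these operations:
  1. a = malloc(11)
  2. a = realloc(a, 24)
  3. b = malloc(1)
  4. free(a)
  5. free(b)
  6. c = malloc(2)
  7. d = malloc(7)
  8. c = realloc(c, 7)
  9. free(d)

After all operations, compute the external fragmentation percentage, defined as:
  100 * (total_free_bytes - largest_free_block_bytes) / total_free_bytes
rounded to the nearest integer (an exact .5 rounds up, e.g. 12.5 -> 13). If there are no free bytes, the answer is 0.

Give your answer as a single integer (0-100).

Op 1: a = malloc(11) -> a = 0; heap: [0-10 ALLOC][11-56 FREE]
Op 2: a = realloc(a, 24) -> a = 0; heap: [0-23 ALLOC][24-56 FREE]
Op 3: b = malloc(1) -> b = 24; heap: [0-23 ALLOC][24-24 ALLOC][25-56 FREE]
Op 4: free(a) -> (freed a); heap: [0-23 FREE][24-24 ALLOC][25-56 FREE]
Op 5: free(b) -> (freed b); heap: [0-56 FREE]
Op 6: c = malloc(2) -> c = 0; heap: [0-1 ALLOC][2-56 FREE]
Op 7: d = malloc(7) -> d = 2; heap: [0-1 ALLOC][2-8 ALLOC][9-56 FREE]
Op 8: c = realloc(c, 7) -> c = 9; heap: [0-1 FREE][2-8 ALLOC][9-15 ALLOC][16-56 FREE]
Op 9: free(d) -> (freed d); heap: [0-8 FREE][9-15 ALLOC][16-56 FREE]
Free blocks: [9 41] total_free=50 largest=41 -> 100*(50-41)/50 = 900/50 = 18

Answer: 18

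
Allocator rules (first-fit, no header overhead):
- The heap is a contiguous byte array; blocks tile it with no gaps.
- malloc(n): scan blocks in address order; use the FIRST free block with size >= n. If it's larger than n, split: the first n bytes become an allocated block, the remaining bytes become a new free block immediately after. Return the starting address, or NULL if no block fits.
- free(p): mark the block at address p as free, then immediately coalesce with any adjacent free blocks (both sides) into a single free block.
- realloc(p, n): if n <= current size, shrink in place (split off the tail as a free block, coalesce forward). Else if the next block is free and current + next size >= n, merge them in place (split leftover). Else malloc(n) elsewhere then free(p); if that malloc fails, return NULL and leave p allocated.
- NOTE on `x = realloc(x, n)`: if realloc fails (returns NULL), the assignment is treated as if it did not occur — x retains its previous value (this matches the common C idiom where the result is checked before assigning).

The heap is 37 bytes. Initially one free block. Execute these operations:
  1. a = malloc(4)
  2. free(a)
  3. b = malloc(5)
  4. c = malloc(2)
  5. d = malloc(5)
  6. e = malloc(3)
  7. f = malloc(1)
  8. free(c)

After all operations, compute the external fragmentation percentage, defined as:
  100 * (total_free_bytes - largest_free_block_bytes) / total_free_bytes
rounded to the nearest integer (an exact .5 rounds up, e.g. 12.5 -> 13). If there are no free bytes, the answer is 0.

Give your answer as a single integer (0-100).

Op 1: a = malloc(4) -> a = 0; heap: [0-3 ALLOC][4-36 FREE]
Op 2: free(a) -> (freed a); heap: [0-36 FREE]
Op 3: b = malloc(5) -> b = 0; heap: [0-4 ALLOC][5-36 FREE]
Op 4: c = malloc(2) -> c = 5; heap: [0-4 ALLOC][5-6 ALLOC][7-36 FREE]
Op 5: d = malloc(5) -> d = 7; heap: [0-4 ALLOC][5-6 ALLOC][7-11 ALLOC][12-36 FREE]
Op 6: e = malloc(3) -> e = 12; heap: [0-4 ALLOC][5-6 ALLOC][7-11 ALLOC][12-14 ALLOC][15-36 FREE]
Op 7: f = malloc(1) -> f = 15; heap: [0-4 ALLOC][5-6 ALLOC][7-11 ALLOC][12-14 ALLOC][15-15 ALLOC][16-36 FREE]
Op 8: free(c) -> (freed c); heap: [0-4 ALLOC][5-6 FREE][7-11 ALLOC][12-14 ALLOC][15-15 ALLOC][16-36 FREE]
Free blocks: [2 21] total_free=23 largest=21 -> 100*(23-21)/23 = 200/23 ≈ 8.696 -> rounds to 9

Answer: 9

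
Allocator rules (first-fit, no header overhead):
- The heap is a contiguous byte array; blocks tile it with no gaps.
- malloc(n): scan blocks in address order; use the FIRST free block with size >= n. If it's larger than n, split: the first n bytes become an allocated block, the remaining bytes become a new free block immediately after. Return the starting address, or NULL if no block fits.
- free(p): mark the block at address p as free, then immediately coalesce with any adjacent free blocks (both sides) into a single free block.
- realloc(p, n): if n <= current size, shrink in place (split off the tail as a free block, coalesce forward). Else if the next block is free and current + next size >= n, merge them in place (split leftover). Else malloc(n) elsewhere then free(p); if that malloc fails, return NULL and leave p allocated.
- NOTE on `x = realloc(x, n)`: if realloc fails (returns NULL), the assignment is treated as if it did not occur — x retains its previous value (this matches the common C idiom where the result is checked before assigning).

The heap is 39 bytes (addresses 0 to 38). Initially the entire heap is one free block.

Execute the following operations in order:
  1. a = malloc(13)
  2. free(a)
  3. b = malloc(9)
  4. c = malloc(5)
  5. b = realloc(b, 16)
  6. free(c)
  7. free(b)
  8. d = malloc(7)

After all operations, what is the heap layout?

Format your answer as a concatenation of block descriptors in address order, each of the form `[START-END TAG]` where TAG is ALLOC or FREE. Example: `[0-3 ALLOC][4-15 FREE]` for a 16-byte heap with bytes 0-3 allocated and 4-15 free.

Op 1: a = malloc(13) -> a = 0; heap: [0-12 ALLOC][13-38 FREE]
Op 2: free(a) -> (freed a); heap: [0-38 FREE]
Op 3: b = malloc(9) -> b = 0; heap: [0-8 ALLOC][9-38 FREE]
Op 4: c = malloc(5) -> c = 9; heap: [0-8 ALLOC][9-13 ALLOC][14-38 FREE]
Op 5: b = realloc(b, 16) -> b = 14; heap: [0-8 FREE][9-13 ALLOC][14-29 ALLOC][30-38 FREE]
Op 6: free(c) -> (freed c); heap: [0-13 FREE][14-29 ALLOC][30-38 FREE]
Op 7: free(b) -> (freed b); heap: [0-38 FREE]
Op 8: d = malloc(7) -> d = 0; heap: [0-6 ALLOC][7-38 FREE]

Answer: [0-6 ALLOC][7-38 FREE]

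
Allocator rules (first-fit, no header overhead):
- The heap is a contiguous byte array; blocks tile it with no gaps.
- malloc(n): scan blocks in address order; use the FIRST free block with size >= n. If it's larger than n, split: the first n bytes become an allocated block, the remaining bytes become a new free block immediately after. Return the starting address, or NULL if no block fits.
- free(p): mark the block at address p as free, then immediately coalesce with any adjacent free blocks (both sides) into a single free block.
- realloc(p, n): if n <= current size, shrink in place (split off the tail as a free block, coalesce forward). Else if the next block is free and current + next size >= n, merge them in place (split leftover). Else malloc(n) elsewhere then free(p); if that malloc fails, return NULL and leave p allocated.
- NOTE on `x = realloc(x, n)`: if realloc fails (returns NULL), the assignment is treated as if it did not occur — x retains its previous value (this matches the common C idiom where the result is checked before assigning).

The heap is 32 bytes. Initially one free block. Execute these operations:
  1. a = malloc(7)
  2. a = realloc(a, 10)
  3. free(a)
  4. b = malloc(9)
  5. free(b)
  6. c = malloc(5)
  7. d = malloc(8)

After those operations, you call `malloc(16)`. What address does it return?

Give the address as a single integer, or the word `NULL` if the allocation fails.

Op 1: a = malloc(7) -> a = 0; heap: [0-6 ALLOC][7-31 FREE]
Op 2: a = realloc(a, 10) -> a = 0; heap: [0-9 ALLOC][10-31 FREE]
Op 3: free(a) -> (freed a); heap: [0-31 FREE]
Op 4: b = malloc(9) -> b = 0; heap: [0-8 ALLOC][9-31 FREE]
Op 5: free(b) -> (freed b); heap: [0-31 FREE]
Op 6: c = malloc(5) -> c = 0; heap: [0-4 ALLOC][5-31 FREE]
Op 7: d = malloc(8) -> d = 5; heap: [0-4 ALLOC][5-12 ALLOC][13-31 FREE]
malloc(16): first-fit scan over [0-4 ALLOC][5-12 ALLOC][13-31 FREE] -> 13

Answer: 13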